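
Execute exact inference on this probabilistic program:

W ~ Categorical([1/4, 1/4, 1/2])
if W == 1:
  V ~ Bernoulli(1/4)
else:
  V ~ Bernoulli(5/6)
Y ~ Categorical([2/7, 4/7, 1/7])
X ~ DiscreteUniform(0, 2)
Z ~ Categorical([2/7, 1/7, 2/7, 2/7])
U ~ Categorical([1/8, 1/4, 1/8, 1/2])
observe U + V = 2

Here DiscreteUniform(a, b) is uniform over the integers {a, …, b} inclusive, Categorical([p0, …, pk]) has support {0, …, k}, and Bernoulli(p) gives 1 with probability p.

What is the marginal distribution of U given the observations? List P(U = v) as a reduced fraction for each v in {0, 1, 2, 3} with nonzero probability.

Enumerate traces; 216 have nonzero weight after conditioning:
  (W=0, V=0, Y=0, X=0, Z=0, U=2) weight 1/7056
  (W=0, V=0, Y=0, X=0, Z=1, U=2) weight 1/14112
  (W=0, V=0, Y=0, X=0, Z=2, U=2) weight 1/7056
  (W=0, V=0, Y=0, X=0, Z=3, U=2) weight 1/7056
  (W=0, V=0, Y=0, X=1, Z=0, U=2) weight 1/7056
  (W=0, V=0, Y=0, X=1, Z=1, U=2) weight 1/14112
  (W=0, V=0, Y=0, X=1, Z=2, U=2) weight 1/7056
  (W=0, V=0, Y=0, X=1, Z=3, U=2) weight 1/7056
  (W=0, V=1, Y=0, X=0, Z=0, U=1) weight 5/3528
  … 207 more
Group by U:
  weight(U=1) = 11/64
  weight(U=2) = 5/128
Total weight = 11/64 + 5/128 = 27/128
P(U=1 | obs) = 11/64 / 27/128 = 22/27
P(U=2 | obs) = 5/128 / 27/128 = 5/27

P(U=1) = 22/27, P(U=2) = 5/27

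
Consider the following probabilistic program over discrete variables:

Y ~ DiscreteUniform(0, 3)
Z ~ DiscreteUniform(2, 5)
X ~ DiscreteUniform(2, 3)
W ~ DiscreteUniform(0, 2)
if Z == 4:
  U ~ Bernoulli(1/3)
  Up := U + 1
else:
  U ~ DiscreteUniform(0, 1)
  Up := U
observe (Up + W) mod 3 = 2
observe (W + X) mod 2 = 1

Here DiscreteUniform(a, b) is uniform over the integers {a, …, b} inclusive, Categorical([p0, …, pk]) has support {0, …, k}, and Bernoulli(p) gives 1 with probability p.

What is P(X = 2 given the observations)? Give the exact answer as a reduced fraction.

P(X = 2 | obs) = 13/24

Enumerate traces; 32 have nonzero weight after conditioning:
  (Y=0, Z=2, X=2, W=1, U=1) weight 1/192
  (Y=0, Z=2, X=3, W=2, U=0) weight 1/192
  (Y=0, Z=3, X=2, W=1, U=1) weight 1/192
  (Y=0, Z=3, X=3, W=2, U=0) weight 1/192
  (Y=0, Z=4, X=2, W=1, U=0) weight 1/144
  (Y=0, Z=4, X=3, W=0, U=1) weight 1/288
  (Y=0, Z=5, X=2, W=1, U=1) weight 1/192
  (Y=0, Z=5, X=3, W=2, U=0) weight 1/192
  … 24 more
Group by X:
  weight(X=2) = 13/144
  weight(X=3) = 11/144
Total weight = 13/144 + 11/144 = 1/6
P(X=2 | obs) = 13/144 / 1/6 = 13/24
P(X=3 | obs) = 11/144 / 1/6 = 11/24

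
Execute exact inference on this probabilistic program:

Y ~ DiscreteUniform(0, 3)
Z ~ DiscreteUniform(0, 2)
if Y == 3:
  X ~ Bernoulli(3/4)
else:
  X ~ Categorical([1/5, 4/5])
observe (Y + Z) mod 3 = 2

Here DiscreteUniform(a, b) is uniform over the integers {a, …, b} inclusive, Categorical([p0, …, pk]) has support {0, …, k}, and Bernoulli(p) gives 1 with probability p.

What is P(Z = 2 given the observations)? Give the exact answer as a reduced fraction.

Enumerate traces; 8 have nonzero weight after conditioning:
  (Y=0, Z=2, X=0) weight 1/60
  (Y=0, Z=2, X=1) weight 1/15
  (Y=1, Z=1, X=0) weight 1/60
  (Y=1, Z=1, X=1) weight 1/15
  (Y=2, Z=0, X=0) weight 1/60
  (Y=2, Z=0, X=1) weight 1/15
  (Y=3, Z=2, X=0) weight 1/48
  (Y=3, Z=2, X=1) weight 1/16
Group by Z:
  weight(Z=0) = 1/12
  weight(Z=1) = 1/12
  weight(Z=2) = 1/6
Total weight = 1/12 + 1/12 + 1/6 = 1/3
P(Z=0 | obs) = 1/12 / 1/3 = 1/4
P(Z=1 | obs) = 1/12 / 1/3 = 1/4
P(Z=2 | obs) = 1/6 / 1/3 = 1/2

P(Z = 2 | obs) = 1/2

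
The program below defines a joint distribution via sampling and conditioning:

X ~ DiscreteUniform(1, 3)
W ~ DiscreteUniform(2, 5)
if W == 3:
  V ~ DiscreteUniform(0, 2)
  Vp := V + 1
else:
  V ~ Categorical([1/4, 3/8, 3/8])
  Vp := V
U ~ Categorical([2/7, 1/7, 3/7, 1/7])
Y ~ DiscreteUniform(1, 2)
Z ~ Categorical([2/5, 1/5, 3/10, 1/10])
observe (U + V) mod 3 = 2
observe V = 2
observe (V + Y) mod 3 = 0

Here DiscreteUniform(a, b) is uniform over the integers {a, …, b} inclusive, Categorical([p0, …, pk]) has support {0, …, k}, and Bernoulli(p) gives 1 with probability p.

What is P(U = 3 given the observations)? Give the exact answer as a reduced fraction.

Enumerate traces; 96 have nonzero weight after conditioning:
  (X=1, W=2, V=2, U=0, Y=1, Z=0) weight 1/560
  (X=1, W=2, V=2, U=0, Y=1, Z=1) weight 1/1120
  (X=1, W=2, V=2, U=0, Y=1, Z=2) weight 3/2240
  (X=1, W=2, V=2, U=0, Y=1, Z=3) weight 1/2240
  (X=1, W=2, V=2, U=3, Y=1, Z=0) weight 1/1120
  (X=1, W=2, V=2, U=3, Y=1, Z=1) weight 1/2240
  (X=1, W=2, V=2, U=3, Y=1, Z=2) weight 3/4480
  (X=1, W=2, V=2, U=3, Y=1, Z=3) weight 1/4480
  … 88 more
Group by U:
  weight(U=0) = 5/96
  weight(U=3) = 5/192
Total weight = 5/96 + 5/192 = 5/64
P(U=0 | obs) = 5/96 / 5/64 = 2/3
P(U=3 | obs) = 5/192 / 5/64 = 1/3

P(U = 3 | obs) = 1/3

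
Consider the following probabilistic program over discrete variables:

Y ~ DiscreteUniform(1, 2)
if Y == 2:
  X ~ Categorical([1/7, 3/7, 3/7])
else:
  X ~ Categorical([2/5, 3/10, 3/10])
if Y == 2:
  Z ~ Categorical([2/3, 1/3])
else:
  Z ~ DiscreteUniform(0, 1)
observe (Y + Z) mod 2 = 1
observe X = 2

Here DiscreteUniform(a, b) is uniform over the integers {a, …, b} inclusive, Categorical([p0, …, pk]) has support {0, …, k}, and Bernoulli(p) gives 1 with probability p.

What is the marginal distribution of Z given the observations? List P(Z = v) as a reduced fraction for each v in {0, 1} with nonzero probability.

P(Z=0) = 21/41, P(Z=1) = 20/41

Enumerate traces; 2 have nonzero weight after conditioning:
  (Y=1, X=2, Z=0) weight 3/40
  (Y=2, X=2, Z=1) weight 1/14
Group by Z:
  weight(Z=0) = 3/40
  weight(Z=1) = 1/14
Total weight = 3/40 + 1/14 = 41/280
P(Z=0 | obs) = 3/40 / 41/280 = 21/41
P(Z=1 | obs) = 1/14 / 41/280 = 20/41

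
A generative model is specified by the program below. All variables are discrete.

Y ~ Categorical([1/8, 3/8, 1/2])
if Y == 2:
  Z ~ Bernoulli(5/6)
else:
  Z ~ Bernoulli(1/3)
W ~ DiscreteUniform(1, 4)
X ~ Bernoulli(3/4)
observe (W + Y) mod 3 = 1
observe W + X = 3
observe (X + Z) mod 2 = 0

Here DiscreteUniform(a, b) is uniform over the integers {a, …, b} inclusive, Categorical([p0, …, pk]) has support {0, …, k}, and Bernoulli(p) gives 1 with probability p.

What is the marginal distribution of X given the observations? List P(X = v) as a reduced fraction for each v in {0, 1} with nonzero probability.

P(X=0) = 1/6, P(X=1) = 5/6

Enumerate traces; 2 have nonzero weight after conditioning:
  (Y=1, Z=0, W=3, X=0) weight 1/64
  (Y=2, Z=1, W=2, X=1) weight 5/64
Group by X:
  weight(X=0) = 1/64
  weight(X=1) = 5/64
Total weight = 1/64 + 5/64 = 3/32
P(X=0 | obs) = 1/64 / 3/32 = 1/6
P(X=1 | obs) = 5/64 / 3/32 = 5/6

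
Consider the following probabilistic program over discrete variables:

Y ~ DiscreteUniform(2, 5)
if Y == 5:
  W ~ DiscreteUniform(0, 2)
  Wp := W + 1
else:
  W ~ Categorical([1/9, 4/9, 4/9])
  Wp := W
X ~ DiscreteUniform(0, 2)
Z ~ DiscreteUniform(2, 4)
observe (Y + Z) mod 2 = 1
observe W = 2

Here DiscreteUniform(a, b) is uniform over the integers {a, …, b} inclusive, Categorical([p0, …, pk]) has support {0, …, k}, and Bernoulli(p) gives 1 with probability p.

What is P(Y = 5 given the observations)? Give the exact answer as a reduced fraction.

Enumerate traces; 18 have nonzero weight after conditioning:
  (Y=2, W=2, X=0, Z=3) weight 1/81
  (Y=2, W=2, X=1, Z=3) weight 1/81
  (Y=2, W=2, X=2, Z=3) weight 1/81
  (Y=3, W=2, X=0, Z=2) weight 1/81
  (Y=3, W=2, X=0, Z=4) weight 1/81
  (Y=3, W=2, X=1, Z=2) weight 1/81
  (Y=3, W=2, X=1, Z=4) weight 1/81
  (Y=3, W=2, X=2, Z=2) weight 1/81
  (Y=4, W=2, X=0, Z=3) weight 1/81
  (Y=5, W=2, X=0, Z=2) weight 1/108
  … 8 more
Group by Y:
  weight(Y=2) = 1/27
  weight(Y=3) = 2/27
  weight(Y=4) = 1/27
  weight(Y=5) = 1/18
Total weight = 1/27 + 2/27 + 1/27 + 1/18 = 11/54
P(Y=2 | obs) = 1/27 / 11/54 = 2/11
P(Y=3 | obs) = 2/27 / 11/54 = 4/11
P(Y=4 | obs) = 1/27 / 11/54 = 2/11
P(Y=5 | obs) = 1/18 / 11/54 = 3/11

P(Y = 5 | obs) = 3/11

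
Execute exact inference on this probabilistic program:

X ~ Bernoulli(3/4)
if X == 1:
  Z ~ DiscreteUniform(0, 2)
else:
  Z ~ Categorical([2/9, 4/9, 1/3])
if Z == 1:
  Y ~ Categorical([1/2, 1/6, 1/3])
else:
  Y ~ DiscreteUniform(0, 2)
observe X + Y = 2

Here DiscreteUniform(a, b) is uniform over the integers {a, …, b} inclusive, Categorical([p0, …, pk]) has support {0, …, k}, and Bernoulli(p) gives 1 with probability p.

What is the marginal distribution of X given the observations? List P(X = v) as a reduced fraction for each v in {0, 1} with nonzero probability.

P(X=0) = 2/7, P(X=1) = 5/7

Enumerate traces; 6 have nonzero weight after conditioning:
  (X=0, Z=0, Y=2) weight 1/54
  (X=0, Z=1, Y=2) weight 1/27
  (X=0, Z=2, Y=2) weight 1/36
  (X=1, Z=0, Y=1) weight 1/12
  (X=1, Z=1, Y=1) weight 1/24
  (X=1, Z=2, Y=1) weight 1/12
Group by X:
  weight(X=0) = 1/12
  weight(X=1) = 5/24
Total weight = 1/12 + 5/24 = 7/24
P(X=0 | obs) = 1/12 / 7/24 = 2/7
P(X=1 | obs) = 5/24 / 7/24 = 5/7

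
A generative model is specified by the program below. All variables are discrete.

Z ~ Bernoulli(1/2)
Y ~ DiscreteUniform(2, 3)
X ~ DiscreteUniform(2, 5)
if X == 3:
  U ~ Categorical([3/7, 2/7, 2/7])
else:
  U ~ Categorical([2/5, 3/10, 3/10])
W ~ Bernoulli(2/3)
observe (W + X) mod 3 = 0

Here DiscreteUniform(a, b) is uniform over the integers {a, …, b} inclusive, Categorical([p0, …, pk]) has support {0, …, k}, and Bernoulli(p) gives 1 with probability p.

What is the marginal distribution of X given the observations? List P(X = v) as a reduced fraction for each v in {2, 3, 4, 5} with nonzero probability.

Enumerate traces; 36 have nonzero weight after conditioning:
  (Z=0, Y=2, X=2, U=0, W=1) weight 1/60
  (Z=0, Y=2, X=2, U=1, W=1) weight 1/80
  (Z=0, Y=2, X=2, U=2, W=1) weight 1/80
  (Z=0, Y=2, X=3, U=0, W=0) weight 1/112
  (Z=0, Y=2, X=3, U=1, W=0) weight 1/168
  (Z=0, Y=2, X=3, U=2, W=0) weight 1/168
  (Z=0, Y=2, X=5, U=0, W=1) weight 1/60
  (Z=0, Y=2, X=5, U=1, W=1) weight 1/80
  … 28 more
Group by X:
  weight(X=2) = 1/6
  weight(X=3) = 1/12
  weight(X=5) = 1/6
Total weight = 1/6 + 1/12 + 1/6 = 5/12
P(X=2 | obs) = 1/6 / 5/12 = 2/5
P(X=3 | obs) = 1/12 / 5/12 = 1/5
P(X=5 | obs) = 1/6 / 5/12 = 2/5

P(X=2) = 2/5, P(X=3) = 1/5, P(X=5) = 2/5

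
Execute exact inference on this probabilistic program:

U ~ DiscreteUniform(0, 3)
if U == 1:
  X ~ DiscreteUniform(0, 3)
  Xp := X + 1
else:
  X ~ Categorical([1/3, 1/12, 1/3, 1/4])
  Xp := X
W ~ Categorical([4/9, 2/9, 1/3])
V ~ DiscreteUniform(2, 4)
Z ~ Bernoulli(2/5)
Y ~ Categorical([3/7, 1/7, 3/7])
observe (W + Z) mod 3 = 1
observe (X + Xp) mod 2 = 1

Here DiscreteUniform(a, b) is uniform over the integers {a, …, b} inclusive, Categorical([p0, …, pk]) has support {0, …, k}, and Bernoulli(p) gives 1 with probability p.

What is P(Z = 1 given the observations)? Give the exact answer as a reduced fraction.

Enumerate traces; 72 have nonzero weight after conditioning:
  (U=1, X=0, W=0, V=2, Z=1, Y=0) weight 1/630
  (U=1, X=0, W=0, V=2, Z=1, Y=1) weight 1/1890
  (U=1, X=0, W=0, V=2, Z=1, Y=2) weight 1/630
  (U=1, X=0, W=0, V=3, Z=1, Y=0) weight 1/630
  (U=1, X=0, W=0, V=3, Z=1, Y=1) weight 1/1890
  (U=1, X=0, W=0, V=3, Z=1, Y=2) weight 1/630
  (U=1, X=0, W=0, V=4, Z=1, Y=0) weight 1/630
  (U=1, X=0, W=0, V=4, Z=1, Y=1) weight 1/1890
  (U=1, X=0, W=1, V=2, Z=0, Y=0) weight 1/840
  … 63 more
Group by Z:
  weight(Z=0) = 1/30
  weight(Z=1) = 2/45
Total weight = 1/30 + 2/45 = 7/90
P(Z=0 | obs) = 1/30 / 7/90 = 3/7
P(Z=1 | obs) = 2/45 / 7/90 = 4/7

P(Z = 1 | obs) = 4/7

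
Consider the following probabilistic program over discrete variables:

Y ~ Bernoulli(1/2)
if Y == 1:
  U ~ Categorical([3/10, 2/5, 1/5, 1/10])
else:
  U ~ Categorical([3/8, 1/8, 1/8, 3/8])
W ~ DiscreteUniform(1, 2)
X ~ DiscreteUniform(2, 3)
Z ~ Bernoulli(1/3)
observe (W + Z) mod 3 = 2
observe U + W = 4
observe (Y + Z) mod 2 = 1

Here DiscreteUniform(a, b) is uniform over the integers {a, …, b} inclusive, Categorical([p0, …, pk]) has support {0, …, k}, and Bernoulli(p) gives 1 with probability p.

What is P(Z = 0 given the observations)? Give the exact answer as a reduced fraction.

Enumerate traces; 4 have nonzero weight after conditioning:
  (Y=0, U=3, W=1, X=2, Z=1) weight 1/64
  (Y=0, U=3, W=1, X=3, Z=1) weight 1/64
  (Y=1, U=2, W=2, X=2, Z=0) weight 1/60
  (Y=1, U=2, W=2, X=3, Z=0) weight 1/60
Group by Z:
  weight(Z=0) = 1/30
  weight(Z=1) = 1/32
Total weight = 1/30 + 1/32 = 31/480
P(Z=0 | obs) = 1/30 / 31/480 = 16/31
P(Z=1 | obs) = 1/32 / 31/480 = 15/31

P(Z = 0 | obs) = 16/31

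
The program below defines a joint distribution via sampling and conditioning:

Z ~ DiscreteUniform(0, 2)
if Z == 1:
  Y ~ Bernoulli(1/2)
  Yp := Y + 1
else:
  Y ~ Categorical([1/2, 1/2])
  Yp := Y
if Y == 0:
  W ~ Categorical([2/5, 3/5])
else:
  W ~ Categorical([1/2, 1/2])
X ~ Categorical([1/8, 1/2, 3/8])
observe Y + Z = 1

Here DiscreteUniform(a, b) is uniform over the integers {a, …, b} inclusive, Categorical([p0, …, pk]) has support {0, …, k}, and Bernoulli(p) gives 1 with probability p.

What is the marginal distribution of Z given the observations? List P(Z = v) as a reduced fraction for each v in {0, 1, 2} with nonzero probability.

Enumerate traces; 12 have nonzero weight after conditioning:
  (Z=0, Y=1, W=0, X=0) weight 1/96
  (Z=0, Y=1, W=0, X=1) weight 1/24
  (Z=0, Y=1, W=0, X=2) weight 1/32
  (Z=0, Y=1, W=1, X=0) weight 1/96
  (Z=0, Y=1, W=1, X=1) weight 1/24
  (Z=0, Y=1, W=1, X=2) weight 1/32
  (Z=1, Y=0, W=0, X=0) weight 1/120
  (Z=1, Y=0, W=0, X=1) weight 1/30
  … 4 more
Group by Z:
  weight(Z=0) = 1/6
  weight(Z=1) = 1/6
Total weight = 1/6 + 1/6 = 1/3
P(Z=0 | obs) = 1/6 / 1/3 = 1/2
P(Z=1 | obs) = 1/6 / 1/3 = 1/2

P(Z=0) = 1/2, P(Z=1) = 1/2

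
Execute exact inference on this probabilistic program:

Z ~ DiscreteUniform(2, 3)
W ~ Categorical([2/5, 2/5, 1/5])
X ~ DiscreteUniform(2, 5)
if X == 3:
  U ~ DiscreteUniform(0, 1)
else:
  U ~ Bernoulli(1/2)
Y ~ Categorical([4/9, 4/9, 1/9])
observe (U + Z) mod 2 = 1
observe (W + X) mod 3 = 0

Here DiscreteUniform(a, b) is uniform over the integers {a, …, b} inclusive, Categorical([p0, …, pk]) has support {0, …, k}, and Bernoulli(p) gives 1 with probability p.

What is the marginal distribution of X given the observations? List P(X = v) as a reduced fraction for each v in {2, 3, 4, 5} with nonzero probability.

Enumerate traces; 24 have nonzero weight after conditioning:
  (Z=2, W=0, X=3, U=1, Y=0) weight 1/90
  (Z=2, W=0, X=3, U=1, Y=1) weight 1/90
  (Z=2, W=0, X=3, U=1, Y=2) weight 1/360
  (Z=2, W=1, X=2, U=1, Y=0) weight 1/90
  (Z=2, W=1, X=2, U=1, Y=1) weight 1/90
  (Z=2, W=1, X=2, U=1, Y=2) weight 1/360
  (Z=2, W=1, X=5, U=1, Y=0) weight 1/90
  (Z=2, W=1, X=5, U=1, Y=1) weight 1/90
  (Z=2, W=2, X=4, U=1, Y=0) weight 1/180
  … 15 more
Group by X:
  weight(X=2) = 1/20
  weight(X=3) = 1/20
  weight(X=4) = 1/40
  weight(X=5) = 1/20
Total weight = 1/20 + 1/20 + 1/40 + 1/20 = 7/40
P(X=2 | obs) = 1/20 / 7/40 = 2/7
P(X=3 | obs) = 1/20 / 7/40 = 2/7
P(X=4 | obs) = 1/40 / 7/40 = 1/7
P(X=5 | obs) = 1/20 / 7/40 = 2/7

P(X=2) = 2/7, P(X=3) = 2/7, P(X=4) = 1/7, P(X=5) = 2/7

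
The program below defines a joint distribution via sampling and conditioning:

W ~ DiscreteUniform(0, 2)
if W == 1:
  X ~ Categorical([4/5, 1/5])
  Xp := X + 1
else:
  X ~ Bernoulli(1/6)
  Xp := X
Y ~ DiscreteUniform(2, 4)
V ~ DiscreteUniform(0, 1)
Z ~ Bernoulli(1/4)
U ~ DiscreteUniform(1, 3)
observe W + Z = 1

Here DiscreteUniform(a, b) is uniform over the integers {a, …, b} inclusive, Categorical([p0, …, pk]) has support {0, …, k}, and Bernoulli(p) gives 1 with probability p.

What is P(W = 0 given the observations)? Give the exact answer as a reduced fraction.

Enumerate traces; 72 have nonzero weight after conditioning:
  (W=0, X=0, Y=2, V=0, Z=1, U=1) weight 5/1296
  (W=0, X=0, Y=2, V=0, Z=1, U=2) weight 5/1296
  (W=0, X=0, Y=2, V=0, Z=1, U=3) weight 5/1296
  (W=0, X=0, Y=2, V=1, Z=1, U=1) weight 5/1296
  (W=0, X=0, Y=2, V=1, Z=1, U=2) weight 5/1296
  (W=0, X=0, Y=2, V=1, Z=1, U=3) weight 5/1296
  (W=0, X=0, Y=3, V=0, Z=1, U=1) weight 5/1296
  (W=0, X=0, Y=3, V=0, Z=1, U=2) weight 5/1296
  (W=1, X=0, Y=2, V=0, Z=0, U=1) weight 1/90
  … 63 more
Group by W:
  weight(W=0) = 1/12
  weight(W=1) = 1/4
Total weight = 1/12 + 1/4 = 1/3
P(W=0 | obs) = 1/12 / 1/3 = 1/4
P(W=1 | obs) = 1/4 / 1/3 = 3/4

P(W = 0 | obs) = 1/4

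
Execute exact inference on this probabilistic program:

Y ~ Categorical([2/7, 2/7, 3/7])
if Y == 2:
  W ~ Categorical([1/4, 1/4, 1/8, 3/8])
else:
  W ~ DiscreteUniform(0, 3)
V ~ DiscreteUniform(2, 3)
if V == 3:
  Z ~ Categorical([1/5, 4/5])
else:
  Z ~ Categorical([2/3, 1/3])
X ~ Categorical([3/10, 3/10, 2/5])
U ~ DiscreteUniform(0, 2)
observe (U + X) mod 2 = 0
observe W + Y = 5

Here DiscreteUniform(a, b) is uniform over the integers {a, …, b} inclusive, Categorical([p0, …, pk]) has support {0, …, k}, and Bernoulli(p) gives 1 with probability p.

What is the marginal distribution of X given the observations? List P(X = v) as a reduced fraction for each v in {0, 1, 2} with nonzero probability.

P(X=0) = 6/17, P(X=1) = 3/17, P(X=2) = 8/17

Enumerate traces; 20 have nonzero weight after conditioning:
  (Y=2, W=3, V=2, Z=0, X=0, U=0) weight 3/560
  (Y=2, W=3, V=2, Z=0, X=0, U=2) weight 3/560
  (Y=2, W=3, V=2, Z=0, X=1, U=1) weight 3/560
  (Y=2, W=3, V=2, Z=0, X=2, U=0) weight 1/140
  (Y=2, W=3, V=2, Z=0, X=2, U=2) weight 1/140
  (Y=2, W=3, V=2, Z=1, X=0, U=0) weight 3/1120
  (Y=2, W=3, V=2, Z=1, X=0, U=2) weight 3/1120
  (Y=2, W=3, V=2, Z=1, X=1, U=1) weight 3/1120
  … 12 more
Group by X:
  weight(X=0) = 9/280
  weight(X=1) = 9/560
  weight(X=2) = 3/70
Total weight = 9/280 + 9/560 + 3/70 = 51/560
P(X=0 | obs) = 9/280 / 51/560 = 6/17
P(X=1 | obs) = 9/560 / 51/560 = 3/17
P(X=2 | obs) = 3/70 / 51/560 = 8/17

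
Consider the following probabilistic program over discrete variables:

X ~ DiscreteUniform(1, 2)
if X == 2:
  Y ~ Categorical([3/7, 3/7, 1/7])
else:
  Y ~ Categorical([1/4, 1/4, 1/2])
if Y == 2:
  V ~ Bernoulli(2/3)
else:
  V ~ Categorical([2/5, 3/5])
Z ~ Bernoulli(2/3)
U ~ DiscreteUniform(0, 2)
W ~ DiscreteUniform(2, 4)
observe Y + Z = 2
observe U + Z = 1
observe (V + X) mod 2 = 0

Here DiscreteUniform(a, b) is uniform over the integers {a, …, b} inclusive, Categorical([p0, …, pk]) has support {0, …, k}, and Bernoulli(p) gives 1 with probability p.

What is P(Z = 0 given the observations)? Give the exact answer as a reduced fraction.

Enumerate traces; 12 have nonzero weight after conditioning:
  (X=1, Y=1, V=1, Z=1, U=0, W=2) weight 1/180
  (X=1, Y=1, V=1, Z=1, U=0, W=3) weight 1/180
  (X=1, Y=1, V=1, Z=1, U=0, W=4) weight 1/180
  (X=1, Y=2, V=1, Z=0, U=1, W=2) weight 1/162
  (X=1, Y=2, V=1, Z=0, U=1, W=3) weight 1/162
  (X=1, Y=2, V=1, Z=0, U=1, W=4) weight 1/162
  (X=2, Y=1, V=0, Z=1, U=0, W=2) weight 2/315
  (X=2, Y=1, V=0, Z=1, U=0, W=3) weight 2/315
  … 4 more
Group by Z:
  weight(Z=0) = 4/189
  weight(Z=1) = 1/28
Total weight = 4/189 + 1/28 = 43/756
P(Z=0 | obs) = 4/189 / 43/756 = 16/43
P(Z=1 | obs) = 1/28 / 43/756 = 27/43

P(Z = 0 | obs) = 16/43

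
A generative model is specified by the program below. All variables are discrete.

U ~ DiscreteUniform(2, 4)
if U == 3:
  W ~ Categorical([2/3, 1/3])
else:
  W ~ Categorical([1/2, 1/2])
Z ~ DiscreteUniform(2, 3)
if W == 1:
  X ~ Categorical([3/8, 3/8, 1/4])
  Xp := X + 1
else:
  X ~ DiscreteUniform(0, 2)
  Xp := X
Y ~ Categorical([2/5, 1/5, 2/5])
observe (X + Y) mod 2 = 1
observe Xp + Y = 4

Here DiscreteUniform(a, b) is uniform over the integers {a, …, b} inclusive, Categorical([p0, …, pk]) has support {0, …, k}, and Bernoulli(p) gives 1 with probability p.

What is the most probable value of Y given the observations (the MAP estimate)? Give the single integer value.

Enumerate traces; 12 have nonzero weight after conditioning:
  (U=2, W=1, Z=2, X=1, Y=2) weight 1/80
  (U=2, W=1, Z=2, X=2, Y=1) weight 1/240
  (U=2, W=1, Z=3, X=1, Y=2) weight 1/80
  (U=2, W=1, Z=3, X=2, Y=1) weight 1/240
  (U=3, W=1, Z=2, X=1, Y=2) weight 1/120
  (U=3, W=1, Z=2, X=2, Y=1) weight 1/360
  (U=3, W=1, Z=3, X=1, Y=2) weight 1/120
  (U=3, W=1, Z=3, X=2, Y=1) weight 1/360
  … 4 more
Group by Y:
  weight(Y=1) = 1/45
  weight(Y=2) = 1/15
Total weight = 1/45 + 1/15 = 4/45
P(Y=1 | obs) = 1/45 / 4/45 = 1/4
P(Y=2 | obs) = 1/15 / 4/45 = 3/4
argmax = 2

argmax_v P(Y = v | obs) = 2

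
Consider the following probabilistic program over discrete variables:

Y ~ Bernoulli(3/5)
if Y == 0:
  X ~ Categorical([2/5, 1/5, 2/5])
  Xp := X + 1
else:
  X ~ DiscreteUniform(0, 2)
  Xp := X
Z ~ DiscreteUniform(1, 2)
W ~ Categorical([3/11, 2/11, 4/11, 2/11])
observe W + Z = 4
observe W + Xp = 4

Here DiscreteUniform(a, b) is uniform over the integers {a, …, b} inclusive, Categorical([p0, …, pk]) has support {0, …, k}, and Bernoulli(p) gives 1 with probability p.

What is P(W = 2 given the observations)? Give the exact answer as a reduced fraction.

Enumerate traces; 4 have nonzero weight after conditioning:
  (Y=0, X=0, Z=1, W=3) weight 4/275
  (Y=0, X=1, Z=2, W=2) weight 4/275
  (Y=1, X=1, Z=1, W=3) weight 1/55
  (Y=1, X=2, Z=2, W=2) weight 2/55
Group by W:
  weight(W=2) = 14/275
  weight(W=3) = 9/275
Total weight = 14/275 + 9/275 = 23/275
P(W=2 | obs) = 14/275 / 23/275 = 14/23
P(W=3 | obs) = 9/275 / 23/275 = 9/23

P(W = 2 | obs) = 14/23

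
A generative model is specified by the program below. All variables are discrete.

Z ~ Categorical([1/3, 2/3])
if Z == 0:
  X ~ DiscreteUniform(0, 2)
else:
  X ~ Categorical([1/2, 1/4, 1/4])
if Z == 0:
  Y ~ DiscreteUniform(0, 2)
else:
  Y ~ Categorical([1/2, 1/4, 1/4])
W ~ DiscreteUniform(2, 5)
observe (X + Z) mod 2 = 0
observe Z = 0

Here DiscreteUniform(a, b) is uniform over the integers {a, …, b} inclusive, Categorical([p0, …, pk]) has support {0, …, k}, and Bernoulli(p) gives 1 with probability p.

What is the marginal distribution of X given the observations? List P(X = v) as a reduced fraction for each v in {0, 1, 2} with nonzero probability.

Enumerate traces; 24 have nonzero weight after conditioning:
  (Z=0, X=0, Y=0, W=2) weight 1/108
  (Z=0, X=0, Y=0, W=3) weight 1/108
  (Z=0, X=0, Y=0, W=4) weight 1/108
  (Z=0, X=0, Y=0, W=5) weight 1/108
  (Z=0, X=0, Y=1, W=2) weight 1/108
  (Z=0, X=0, Y=1, W=3) weight 1/108
  (Z=0, X=0, Y=1, W=4) weight 1/108
  (Z=0, X=0, Y=1, W=5) weight 1/108
  (Z=0, X=2, Y=0, W=2) weight 1/108
  … 15 more
Group by X:
  weight(X=0) = 1/9
  weight(X=2) = 1/9
Total weight = 1/9 + 1/9 = 2/9
P(X=0 | obs) = 1/9 / 2/9 = 1/2
P(X=2 | obs) = 1/9 / 2/9 = 1/2

P(X=0) = 1/2, P(X=2) = 1/2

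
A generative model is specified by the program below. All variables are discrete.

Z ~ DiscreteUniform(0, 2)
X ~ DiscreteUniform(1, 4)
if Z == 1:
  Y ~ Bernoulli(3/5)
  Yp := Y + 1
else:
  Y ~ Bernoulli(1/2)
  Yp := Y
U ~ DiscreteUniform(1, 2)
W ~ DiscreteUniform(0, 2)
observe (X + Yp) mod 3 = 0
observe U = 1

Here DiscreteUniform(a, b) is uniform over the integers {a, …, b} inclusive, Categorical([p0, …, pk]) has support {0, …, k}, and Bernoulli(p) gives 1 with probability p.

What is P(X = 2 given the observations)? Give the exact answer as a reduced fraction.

P(X = 2 | obs) = 7/18

Enumerate traces; 21 have nonzero weight after conditioning:
  (Z=0, X=2, Y=1, U=1, W=0) weight 1/144
  (Z=0, X=2, Y=1, U=1, W=1) weight 1/144
  (Z=0, X=2, Y=1, U=1, W=2) weight 1/144
  (Z=0, X=3, Y=0, U=1, W=0) weight 1/144
  (Z=0, X=3, Y=0, U=1, W=1) weight 1/144
  (Z=0, X=3, Y=0, U=1, W=2) weight 1/144
  (Z=1, X=1, Y=1, U=1, W=0) weight 1/120
  (Z=1, X=1, Y=1, U=1, W=1) weight 1/120
  (Z=1, X=4, Y=1, U=1, W=0) weight 1/120
  … 12 more
Group by X:
  weight(X=1) = 1/40
  weight(X=2) = 7/120
  weight(X=3) = 1/24
  weight(X=4) = 1/40
Total weight = 1/40 + 7/120 + 1/24 + 1/40 = 3/20
P(X=1 | obs) = 1/40 / 3/20 = 1/6
P(X=2 | obs) = 7/120 / 3/20 = 7/18
P(X=3 | obs) = 1/24 / 3/20 = 5/18
P(X=4 | obs) = 1/40 / 3/20 = 1/6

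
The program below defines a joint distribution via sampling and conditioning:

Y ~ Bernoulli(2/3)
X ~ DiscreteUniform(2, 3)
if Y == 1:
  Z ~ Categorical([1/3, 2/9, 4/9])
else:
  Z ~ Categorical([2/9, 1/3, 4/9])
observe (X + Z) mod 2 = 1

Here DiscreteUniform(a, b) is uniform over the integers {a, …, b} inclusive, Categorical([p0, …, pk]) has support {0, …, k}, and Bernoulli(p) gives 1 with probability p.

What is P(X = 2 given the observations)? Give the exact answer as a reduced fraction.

P(X = 2 | obs) = 7/27

Enumerate traces; 6 have nonzero weight after conditioning:
  (Y=0, X=2, Z=1) weight 1/18
  (Y=0, X=3, Z=0) weight 1/27
  (Y=0, X=3, Z=2) weight 2/27
  (Y=1, X=2, Z=1) weight 2/27
  (Y=1, X=3, Z=0) weight 1/9
  (Y=1, X=3, Z=2) weight 4/27
Group by X:
  weight(X=2) = 7/54
  weight(X=3) = 10/27
Total weight = 7/54 + 10/27 = 1/2
P(X=2 | obs) = 7/54 / 1/2 = 7/27
P(X=3 | obs) = 10/27 / 1/2 = 20/27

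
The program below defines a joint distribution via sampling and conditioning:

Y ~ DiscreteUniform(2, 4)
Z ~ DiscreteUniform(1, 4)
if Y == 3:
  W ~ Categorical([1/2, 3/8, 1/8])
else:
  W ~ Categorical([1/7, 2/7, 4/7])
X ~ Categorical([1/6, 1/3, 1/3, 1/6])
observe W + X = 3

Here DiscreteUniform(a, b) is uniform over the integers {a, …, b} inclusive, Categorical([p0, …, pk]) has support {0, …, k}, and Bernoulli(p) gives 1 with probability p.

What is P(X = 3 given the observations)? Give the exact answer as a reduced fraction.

P(X = 3 | obs) = 11/73

Enumerate traces; 36 have nonzero weight after conditioning:
  (Y=2, Z=1, W=0, X=3) weight 1/504
  (Y=2, Z=1, W=1, X=2) weight 1/126
  (Y=2, Z=1, W=2, X=1) weight 1/63
  (Y=2, Z=2, W=0, X=3) weight 1/504
  (Y=2, Z=2, W=1, X=2) weight 1/126
  (Y=2, Z=2, W=2, X=1) weight 1/63
  (Y=2, Z=3, W=0, X=3) weight 1/504
  (Y=2, Z=3, W=1, X=2) weight 1/126
  … 28 more
Group by X:
  weight(X=1) = 71/504
  weight(X=2) = 53/504
  weight(X=3) = 11/252
Total weight = 71/504 + 53/504 + 11/252 = 73/252
P(X=1 | obs) = 71/504 / 73/252 = 71/146
P(X=2 | obs) = 53/504 / 73/252 = 53/146
P(X=3 | obs) = 11/252 / 73/252 = 11/73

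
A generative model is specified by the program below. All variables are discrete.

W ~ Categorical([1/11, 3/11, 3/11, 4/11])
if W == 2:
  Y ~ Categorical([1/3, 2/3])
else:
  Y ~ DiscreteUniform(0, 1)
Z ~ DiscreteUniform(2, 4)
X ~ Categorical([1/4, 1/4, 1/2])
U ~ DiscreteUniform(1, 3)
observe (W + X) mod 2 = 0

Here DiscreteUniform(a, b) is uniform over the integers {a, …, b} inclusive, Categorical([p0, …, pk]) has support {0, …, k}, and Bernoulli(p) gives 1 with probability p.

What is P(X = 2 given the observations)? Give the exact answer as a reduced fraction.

Enumerate traces; 108 have nonzero weight after conditioning:
  (W=0, Y=0, Z=2, X=0, U=1) weight 1/792
  (W=0, Y=0, Z=2, X=0, U=2) weight 1/792
  (W=0, Y=0, Z=2, X=0, U=3) weight 1/792
  (W=0, Y=0, Z=2, X=2, U=1) weight 1/396
  (W=0, Y=0, Z=2, X=2, U=2) weight 1/396
  (W=0, Y=0, Z=2, X=2, U=3) weight 1/396
  (W=0, Y=0, Z=3, X=0, U=1) weight 1/792
  (W=0, Y=0, Z=3, X=0, U=2) weight 1/792
  (W=1, Y=0, Z=2, X=1, U=1) weight 1/264
  … 99 more
Group by X:
  weight(X=0) = 1/11
  weight(X=1) = 7/44
  weight(X=2) = 2/11
Total weight = 1/11 + 7/44 + 2/11 = 19/44
P(X=0 | obs) = 1/11 / 19/44 = 4/19
P(X=1 | obs) = 7/44 / 19/44 = 7/19
P(X=2 | obs) = 2/11 / 19/44 = 8/19

P(X = 2 | obs) = 8/19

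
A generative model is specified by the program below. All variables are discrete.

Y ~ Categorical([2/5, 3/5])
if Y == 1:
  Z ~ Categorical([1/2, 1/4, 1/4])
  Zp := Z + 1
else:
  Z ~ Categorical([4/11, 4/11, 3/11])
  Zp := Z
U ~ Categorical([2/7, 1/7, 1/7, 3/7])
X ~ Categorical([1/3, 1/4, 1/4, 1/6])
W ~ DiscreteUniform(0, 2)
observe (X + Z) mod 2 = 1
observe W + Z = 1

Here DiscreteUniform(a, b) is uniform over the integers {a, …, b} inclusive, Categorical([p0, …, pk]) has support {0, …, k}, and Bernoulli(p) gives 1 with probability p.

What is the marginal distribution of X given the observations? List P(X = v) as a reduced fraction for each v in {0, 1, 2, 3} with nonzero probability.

Enumerate traces; 32 have nonzero weight after conditioning:
  (Y=0, Z=0, U=0, X=1, W=1) weight 4/1155
  (Y=0, Z=0, U=0, X=3, W=1) weight 8/3465
  (Y=0, Z=0, U=1, X=1, W=1) weight 2/1155
  (Y=0, Z=0, U=1, X=3, W=1) weight 4/3465
  (Y=0, Z=0, U=2, X=1, W=1) weight 2/1155
  (Y=0, Z=0, U=2, X=3, W=1) weight 4/3465
  (Y=0, Z=0, U=3, X=1, W=1) weight 2/385
  (Y=0, Z=0, U=3, X=3, W=1) weight 4/1155
  (Y=0, Z=1, U=0, X=0, W=0) weight 16/3465
  (Y=0, Z=1, U=0, X=2, W=0) weight 4/1155
  … 22 more
Group by X:
  weight(X=0) = 13/396
  weight(X=1) = 49/1320
  weight(X=2) = 13/528
  weight(X=3) = 49/1980
Total weight = 13/396 + 49/1320 + 13/528 + 49/1980 = 21/176
P(X=0 | obs) = 13/396 / 21/176 = 52/189
P(X=1 | obs) = 49/1320 / 21/176 = 14/45
P(X=2 | obs) = 13/528 / 21/176 = 13/63
P(X=3 | obs) = 49/1980 / 21/176 = 28/135

P(X=0) = 52/189, P(X=1) = 14/45, P(X=2) = 13/63, P(X=3) = 28/135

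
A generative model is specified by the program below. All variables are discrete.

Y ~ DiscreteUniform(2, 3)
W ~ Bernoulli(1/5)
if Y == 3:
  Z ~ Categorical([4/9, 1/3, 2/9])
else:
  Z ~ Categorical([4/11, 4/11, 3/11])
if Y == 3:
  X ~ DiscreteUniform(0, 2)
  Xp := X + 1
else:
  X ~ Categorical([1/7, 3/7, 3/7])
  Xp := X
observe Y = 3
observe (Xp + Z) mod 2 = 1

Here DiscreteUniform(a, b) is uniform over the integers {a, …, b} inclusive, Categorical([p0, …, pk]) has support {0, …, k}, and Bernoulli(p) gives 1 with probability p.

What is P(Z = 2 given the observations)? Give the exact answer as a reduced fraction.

P(Z = 2 | obs) = 4/15

Enumerate traces; 10 have nonzero weight after conditioning:
  (Y=3, W=0, Z=0, X=0) weight 8/135
  (Y=3, W=0, Z=0, X=2) weight 8/135
  (Y=3, W=0, Z=1, X=1) weight 2/45
  (Y=3, W=0, Z=2, X=0) weight 4/135
  (Y=3, W=0, Z=2, X=2) weight 4/135
  (Y=3, W=1, Z=0, X=0) weight 2/135
  (Y=3, W=1, Z=0, X=2) weight 2/135
  (Y=3, W=1, Z=1, X=1) weight 1/90
  … 2 more
Group by Z:
  weight(Z=0) = 4/27
  weight(Z=1) = 1/18
  weight(Z=2) = 2/27
Total weight = 4/27 + 1/18 + 2/27 = 5/18
P(Z=0 | obs) = 4/27 / 5/18 = 8/15
P(Z=1 | obs) = 1/18 / 5/18 = 1/5
P(Z=2 | obs) = 2/27 / 5/18 = 4/15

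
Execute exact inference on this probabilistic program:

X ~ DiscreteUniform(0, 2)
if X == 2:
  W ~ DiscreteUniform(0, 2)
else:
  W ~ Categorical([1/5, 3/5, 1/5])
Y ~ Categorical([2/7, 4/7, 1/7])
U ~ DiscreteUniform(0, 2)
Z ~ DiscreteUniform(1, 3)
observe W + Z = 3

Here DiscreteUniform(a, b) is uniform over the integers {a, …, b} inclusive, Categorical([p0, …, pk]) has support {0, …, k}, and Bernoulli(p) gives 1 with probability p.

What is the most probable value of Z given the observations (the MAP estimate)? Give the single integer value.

argmax_v P(Z = v | obs) = 2

Enumerate traces; 81 have nonzero weight after conditioning:
  (X=0, W=0, Y=0, U=0, Z=3) weight 2/945
  (X=0, W=0, Y=0, U=1, Z=3) weight 2/945
  (X=0, W=0, Y=0, U=2, Z=3) weight 2/945
  (X=0, W=0, Y=1, U=0, Z=3) weight 4/945
  (X=0, W=0, Y=1, U=1, Z=3) weight 4/945
  (X=0, W=0, Y=1, U=2, Z=3) weight 4/945
  (X=0, W=0, Y=2, U=0, Z=3) weight 1/945
  (X=0, W=0, Y=2, U=1, Z=3) weight 1/945
  (X=0, W=1, Y=0, U=0, Z=2) weight 2/315
  (X=0, W=2, Y=0, U=0, Z=1) weight 2/945
  … 71 more
Group by Z:
  weight(Z=1) = 11/135
  weight(Z=2) = 23/135
  weight(Z=3) = 11/135
Total weight = 11/135 + 23/135 + 11/135 = 1/3
P(Z=1 | obs) = 11/135 / 1/3 = 11/45
P(Z=2 | obs) = 23/135 / 1/3 = 23/45
P(Z=3 | obs) = 11/135 / 1/3 = 11/45
argmax = 2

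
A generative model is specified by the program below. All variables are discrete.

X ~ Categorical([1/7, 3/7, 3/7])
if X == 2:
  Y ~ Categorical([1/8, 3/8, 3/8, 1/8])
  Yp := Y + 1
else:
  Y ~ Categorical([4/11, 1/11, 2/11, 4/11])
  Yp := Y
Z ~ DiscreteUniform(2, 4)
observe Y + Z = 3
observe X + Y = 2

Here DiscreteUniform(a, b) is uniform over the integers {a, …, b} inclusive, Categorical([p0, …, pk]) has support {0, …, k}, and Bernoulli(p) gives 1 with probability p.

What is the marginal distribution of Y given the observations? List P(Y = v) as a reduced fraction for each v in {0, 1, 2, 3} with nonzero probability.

P(Y=0) = 11/19, P(Y=1) = 8/19

Enumerate traces; 2 have nonzero weight after conditioning:
  (X=1, Y=1, Z=2) weight 1/77
  (X=2, Y=0, Z=3) weight 1/56
Group by Y:
  weight(Y=0) = 1/56
  weight(Y=1) = 1/77
Total weight = 1/56 + 1/77 = 19/616
P(Y=0 | obs) = 1/56 / 19/616 = 11/19
P(Y=1 | obs) = 1/77 / 19/616 = 8/19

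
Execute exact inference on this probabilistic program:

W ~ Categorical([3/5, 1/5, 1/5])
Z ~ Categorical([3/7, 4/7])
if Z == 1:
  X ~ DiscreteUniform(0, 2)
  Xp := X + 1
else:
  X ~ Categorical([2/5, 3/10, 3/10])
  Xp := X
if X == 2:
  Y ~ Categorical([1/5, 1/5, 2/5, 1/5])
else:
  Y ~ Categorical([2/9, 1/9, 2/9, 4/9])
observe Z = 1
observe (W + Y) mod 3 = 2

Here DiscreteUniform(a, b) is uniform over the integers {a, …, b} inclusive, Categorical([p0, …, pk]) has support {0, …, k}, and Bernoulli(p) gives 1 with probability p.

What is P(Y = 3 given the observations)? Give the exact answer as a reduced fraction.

Enumerate traces; 12 have nonzero weight after conditioning:
  (W=0, Z=1, X=0, Y=2) weight 8/315
  (W=0, Z=1, X=1, Y=2) weight 8/315
  (W=0, Z=1, X=2, Y=2) weight 8/175
  (W=1, Z=1, X=0, Y=1) weight 4/945
  (W=1, Z=1, X=1, Y=1) weight 4/945
  (W=1, Z=1, X=2, Y=1) weight 4/525
  (W=2, Z=1, X=0, Y=0) weight 8/945
  (W=2, Z=1, X=0, Y=3) weight 16/945
  … 4 more
Group by Y:
  weight(Y=0) = 116/4725
  weight(Y=1) = 76/4725
  weight(Y=2) = 152/1575
  weight(Y=3) = 28/675
Total weight = 116/4725 + 76/4725 + 152/1575 + 28/675 = 844/4725
P(Y=0 | obs) = 116/4725 / 844/4725 = 29/211
P(Y=1 | obs) = 76/4725 / 844/4725 = 19/211
P(Y=2 | obs) = 152/1575 / 844/4725 = 114/211
P(Y=3 | obs) = 28/675 / 844/4725 = 49/211

P(Y = 3 | obs) = 49/211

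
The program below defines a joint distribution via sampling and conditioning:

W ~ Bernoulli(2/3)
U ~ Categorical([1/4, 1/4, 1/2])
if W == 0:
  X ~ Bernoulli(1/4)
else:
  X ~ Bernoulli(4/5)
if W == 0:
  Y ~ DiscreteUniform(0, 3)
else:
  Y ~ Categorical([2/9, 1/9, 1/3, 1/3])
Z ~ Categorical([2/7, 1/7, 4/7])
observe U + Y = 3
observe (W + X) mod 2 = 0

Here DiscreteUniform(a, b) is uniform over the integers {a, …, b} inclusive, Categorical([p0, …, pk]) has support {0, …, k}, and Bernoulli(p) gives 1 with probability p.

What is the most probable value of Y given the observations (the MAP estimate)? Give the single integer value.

Enumerate traces; 18 have nonzero weight after conditioning:
  (W=0, U=0, X=0, Y=3, Z=0) weight 1/224
  (W=0, U=0, X=0, Y=3, Z=1) weight 1/448
  (W=0, U=0, X=0, Y=3, Z=2) weight 1/112
  (W=0, U=1, X=0, Y=2, Z=0) weight 1/224
  (W=0, U=1, X=0, Y=2, Z=1) weight 1/448
  (W=0, U=1, X=0, Y=2, Z=2) weight 1/112
  (W=0, U=2, X=0, Y=1, Z=0) weight 1/112
  (W=0, U=2, X=0, Y=1, Z=1) weight 1/224
  … 10 more
Group by Y:
  weight(Y=1) = 263/4320
  weight(Y=2) = 173/2880
  weight(Y=3) = 173/2880
Total weight = 263/4320 + 173/2880 + 173/2880 = 391/2160
P(Y=1 | obs) = 263/4320 / 391/2160 = 263/782
P(Y=2 | obs) = 173/2880 / 391/2160 = 519/1564
P(Y=3 | obs) = 173/2880 / 391/2160 = 519/1564
argmax = 1

argmax_v P(Y = v | obs) = 1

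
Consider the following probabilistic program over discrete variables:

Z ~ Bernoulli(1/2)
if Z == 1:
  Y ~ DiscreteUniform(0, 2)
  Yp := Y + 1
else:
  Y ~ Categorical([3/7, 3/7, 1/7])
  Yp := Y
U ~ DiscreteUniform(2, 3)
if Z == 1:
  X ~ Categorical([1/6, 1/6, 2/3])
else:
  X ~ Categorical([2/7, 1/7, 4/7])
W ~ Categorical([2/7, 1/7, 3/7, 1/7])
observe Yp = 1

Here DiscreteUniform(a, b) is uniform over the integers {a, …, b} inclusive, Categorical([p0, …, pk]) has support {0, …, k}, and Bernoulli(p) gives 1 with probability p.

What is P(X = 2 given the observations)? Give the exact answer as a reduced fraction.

Enumerate traces; 48 have nonzero weight after conditioning:
  (Z=0, Y=1, U=2, X=0, W=0) weight 3/343
  (Z=0, Y=1, U=2, X=0, W=1) weight 3/686
  (Z=0, Y=1, U=2, X=0, W=2) weight 9/686
  (Z=0, Y=1, U=2, X=0, W=3) weight 3/686
  (Z=0, Y=1, U=2, X=1, W=0) weight 3/686
  (Z=0, Y=1, U=2, X=1, W=1) weight 3/1372
  (Z=0, Y=1, U=2, X=1, W=2) weight 9/1372
  (Z=0, Y=1, U=2, X=1, W=3) weight 3/1372
  (Z=0, Y=1, U=2, X=2, W=0) weight 6/343
  … 39 more
Group by X:
  weight(X=0) = 157/1764
  weight(X=1) = 103/1764
  weight(X=2) = 103/441
Total weight = 157/1764 + 103/1764 + 103/441 = 8/21
P(X=0 | obs) = 157/1764 / 8/21 = 157/672
P(X=1 | obs) = 103/1764 / 8/21 = 103/672
P(X=2 | obs) = 103/441 / 8/21 = 103/168

P(X = 2 | obs) = 103/168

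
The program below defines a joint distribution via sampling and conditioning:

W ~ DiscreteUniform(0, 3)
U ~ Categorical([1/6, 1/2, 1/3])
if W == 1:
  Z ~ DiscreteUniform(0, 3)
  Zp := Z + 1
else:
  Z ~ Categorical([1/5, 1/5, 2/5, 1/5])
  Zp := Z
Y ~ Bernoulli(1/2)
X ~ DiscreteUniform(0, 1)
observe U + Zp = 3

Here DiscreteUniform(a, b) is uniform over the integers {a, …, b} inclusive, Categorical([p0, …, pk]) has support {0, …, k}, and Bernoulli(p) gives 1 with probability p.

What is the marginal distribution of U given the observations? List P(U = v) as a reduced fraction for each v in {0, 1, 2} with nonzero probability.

Enumerate traces; 48 have nonzero weight after conditioning:
  (W=0, U=0, Z=3, Y=0, X=0) weight 1/480
  (W=0, U=0, Z=3, Y=0, X=1) weight 1/480
  (W=0, U=0, Z=3, Y=1, X=0) weight 1/480
  (W=0, U=0, Z=3, Y=1, X=1) weight 1/480
  (W=0, U=1, Z=2, Y=0, X=0) weight 1/80
  (W=0, U=1, Z=2, Y=0, X=1) weight 1/80
  (W=0, U=1, Z=2, Y=1, X=0) weight 1/80
  (W=0, U=1, Z=2, Y=1, X=1) weight 1/80
  (W=0, U=2, Z=1, Y=0, X=0) weight 1/240
  … 39 more
Group by U:
  weight(U=0) = 17/480
  weight(U=1) = 29/160
  weight(U=2) = 17/240
Total weight = 17/480 + 29/160 + 17/240 = 23/80
P(U=0 | obs) = 17/480 / 23/80 = 17/138
P(U=1 | obs) = 29/160 / 23/80 = 29/46
P(U=2 | obs) = 17/240 / 23/80 = 17/69

P(U=0) = 17/138, P(U=1) = 29/46, P(U=2) = 17/69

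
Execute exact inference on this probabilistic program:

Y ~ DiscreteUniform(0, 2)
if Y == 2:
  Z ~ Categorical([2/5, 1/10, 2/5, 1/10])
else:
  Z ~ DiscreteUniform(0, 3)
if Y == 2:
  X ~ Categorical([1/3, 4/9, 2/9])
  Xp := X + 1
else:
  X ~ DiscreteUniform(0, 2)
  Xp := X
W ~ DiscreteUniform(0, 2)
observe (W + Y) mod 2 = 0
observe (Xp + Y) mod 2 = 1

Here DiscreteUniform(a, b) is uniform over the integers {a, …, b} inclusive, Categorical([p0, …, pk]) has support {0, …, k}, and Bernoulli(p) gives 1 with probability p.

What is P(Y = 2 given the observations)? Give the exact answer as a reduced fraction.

Enumerate traces; 32 have nonzero weight after conditioning:
  (Y=0, Z=0, X=1, W=0) weight 1/108
  (Y=0, Z=0, X=1, W=2) weight 1/108
  (Y=0, Z=1, X=1, W=0) weight 1/108
  (Y=0, Z=1, X=1, W=2) weight 1/108
  (Y=0, Z=2, X=1, W=0) weight 1/108
  (Y=0, Z=2, X=1, W=2) weight 1/108
  (Y=0, Z=3, X=1, W=0) weight 1/108
  (Y=0, Z=3, X=1, W=2) weight 1/108
  (Y=1, Z=0, X=0, W=1) weight 1/108
  (Y=2, Z=0, X=0, W=0) weight 2/135
  … 22 more
Group by Y:
  weight(Y=0) = 2/27
  weight(Y=1) = 2/27
  weight(Y=2) = 10/81
Total weight = 2/27 + 2/27 + 10/81 = 22/81
P(Y=0 | obs) = 2/27 / 22/81 = 3/11
P(Y=1 | obs) = 2/27 / 22/81 = 3/11
P(Y=2 | obs) = 10/81 / 22/81 = 5/11

P(Y = 2 | obs) = 5/11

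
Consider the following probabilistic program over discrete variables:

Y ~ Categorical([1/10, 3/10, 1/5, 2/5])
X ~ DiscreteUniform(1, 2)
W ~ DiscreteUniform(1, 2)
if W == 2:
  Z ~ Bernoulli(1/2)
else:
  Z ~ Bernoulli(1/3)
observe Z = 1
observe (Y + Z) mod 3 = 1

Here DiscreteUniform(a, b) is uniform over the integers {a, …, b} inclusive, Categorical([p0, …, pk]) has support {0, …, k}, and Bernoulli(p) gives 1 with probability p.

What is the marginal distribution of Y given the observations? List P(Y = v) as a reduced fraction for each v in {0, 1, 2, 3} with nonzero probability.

P(Y=0) = 1/5, P(Y=3) = 4/5

Enumerate traces; 8 have nonzero weight after conditioning:
  (Y=0, X=1, W=1, Z=1) weight 1/120
  (Y=0, X=1, W=2, Z=1) weight 1/80
  (Y=0, X=2, W=1, Z=1) weight 1/120
  (Y=0, X=2, W=2, Z=1) weight 1/80
  (Y=3, X=1, W=1, Z=1) weight 1/30
  (Y=3, X=1, W=2, Z=1) weight 1/20
  (Y=3, X=2, W=1, Z=1) weight 1/30
  (Y=3, X=2, W=2, Z=1) weight 1/20
Group by Y:
  weight(Y=0) = 1/24
  weight(Y=3) = 1/6
Total weight = 1/24 + 1/6 = 5/24
P(Y=0 | obs) = 1/24 / 5/24 = 1/5
P(Y=3 | obs) = 1/6 / 5/24 = 4/5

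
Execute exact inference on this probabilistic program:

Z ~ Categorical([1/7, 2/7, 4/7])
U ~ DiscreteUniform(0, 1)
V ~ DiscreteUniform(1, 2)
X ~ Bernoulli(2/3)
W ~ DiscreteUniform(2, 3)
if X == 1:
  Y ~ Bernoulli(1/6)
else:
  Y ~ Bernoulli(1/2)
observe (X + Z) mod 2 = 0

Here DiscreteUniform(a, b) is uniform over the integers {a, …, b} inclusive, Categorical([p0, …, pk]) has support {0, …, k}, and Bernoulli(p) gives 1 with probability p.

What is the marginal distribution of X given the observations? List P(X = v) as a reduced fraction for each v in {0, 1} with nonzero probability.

Enumerate traces; 48 have nonzero weight after conditioning:
  (Z=0, U=0, V=1, X=0, W=2, Y=0) weight 1/336
  (Z=0, U=0, V=1, X=0, W=2, Y=1) weight 1/336
  (Z=0, U=0, V=1, X=0, W=3, Y=0) weight 1/336
  (Z=0, U=0, V=1, X=0, W=3, Y=1) weight 1/336
  (Z=0, U=0, V=2, X=0, W=2, Y=0) weight 1/336
  (Z=0, U=0, V=2, X=0, W=2, Y=1) weight 1/336
  (Z=0, U=0, V=2, X=0, W=3, Y=0) weight 1/336
  (Z=0, U=0, V=2, X=0, W=3, Y=1) weight 1/336
  (Z=1, U=0, V=1, X=1, W=2, Y=0) weight 5/252
  … 39 more
Group by X:
  weight(X=0) = 5/21
  weight(X=1) = 4/21
Total weight = 5/21 + 4/21 = 3/7
P(X=0 | obs) = 5/21 / 3/7 = 5/9
P(X=1 | obs) = 4/21 / 3/7 = 4/9

P(X=0) = 5/9, P(X=1) = 4/9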